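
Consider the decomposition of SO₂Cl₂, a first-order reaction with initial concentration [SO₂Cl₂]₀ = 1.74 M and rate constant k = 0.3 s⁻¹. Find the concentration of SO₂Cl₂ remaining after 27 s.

0.0005282 M

Step 1: For a first-order reaction: [SO₂Cl₂] = [SO₂Cl₂]₀ × e^(-kt)
Step 2: [SO₂Cl₂] = 1.74 × e^(-0.3 × 27)
Step 3: [SO₂Cl₂] = 1.74 × e^(-8.1)
Step 4: [SO₂Cl₂] = 1.74 × 0.000303539 = 0.0005282 M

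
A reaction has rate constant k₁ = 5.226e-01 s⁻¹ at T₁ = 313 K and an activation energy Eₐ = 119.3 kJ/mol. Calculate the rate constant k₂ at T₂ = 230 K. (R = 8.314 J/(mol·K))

3.414e-08 s⁻¹

Step 1: Use the two-temperature Arrhenius form: ln(k₂/k₁) = -Eₐ/R × (1/T₂ - 1/T₁)
Step 2: Convert Eₐ to J/mol: 119.3 kJ/mol = 119300 J/mol
Step 3: 1/T₂ - 1/T₁ = 1/230 - 1/313 = 1.152938e-03 K⁻¹
Step 4: ln(k₂/k₁) = -119300/8.314 × 1.152938e-03 = -16.54384
Step 5: k₂ = k₁ × exp(-16.54384) = 5.226e-01 × 6.53283e-08 = 3.414e-08 s⁻¹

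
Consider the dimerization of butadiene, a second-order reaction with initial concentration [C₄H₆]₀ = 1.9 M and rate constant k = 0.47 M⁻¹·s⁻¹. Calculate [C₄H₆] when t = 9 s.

0.2102 M

Step 1: For a second-order reaction: 1/[C₄H₆] = 1/[C₄H₆]₀ + kt
Step 2: 1/[C₄H₆] = 1/1.9 + 0.47 × 9
Step 3: 1/[C₄H₆] = 0.5263 + 4.23 = 4.756
Step 4: [C₄H₆] = 1/4.756 = 0.2102 M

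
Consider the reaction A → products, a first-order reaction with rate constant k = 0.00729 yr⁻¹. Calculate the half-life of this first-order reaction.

95.08 yr

Step 1: For a first-order reaction, t₁/₂ = ln(2)/k
Step 2: t₁/₂ = ln(2)/0.00729
Step 3: t₁/₂ = 0.6931/0.00729 = 95.08 yr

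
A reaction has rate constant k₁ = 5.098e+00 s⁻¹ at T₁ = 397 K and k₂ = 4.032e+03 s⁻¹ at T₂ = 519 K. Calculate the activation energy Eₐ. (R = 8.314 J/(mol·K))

93.7 kJ/mol

Step 1: Use the two-temperature Arrhenius form: ln(k₂/k₁) = -Eₐ/R × (1/T₂ - 1/T₁)
Step 2: ln(k₂/k₁) = ln(4.032e+03/5.098e+00) = ln(790.898) = 6.67317
Step 3: 1/T₂ - 1/T₁ = 1/519 - 1/397 = -5.921094e-04 K⁻¹
Step 4: Eₐ = -R × ln(k₂/k₁) / (1/T₂ - 1/T₁) = -8.314 × 6.67317 / -5.921094e-04
Step 5: Eₐ = 9.3700e+04 J/mol = 93.7 kJ/mol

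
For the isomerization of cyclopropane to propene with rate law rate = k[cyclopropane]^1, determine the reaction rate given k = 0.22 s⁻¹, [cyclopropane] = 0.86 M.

0.1892 M/s

Step 1: Identify the rate law: rate = k[cyclopropane]^1
Step 2: Substitute values: rate = 0.22 × (0.86)^1
Step 3: Calculate: rate = 0.22 × 0.86 = 0.1892 M/s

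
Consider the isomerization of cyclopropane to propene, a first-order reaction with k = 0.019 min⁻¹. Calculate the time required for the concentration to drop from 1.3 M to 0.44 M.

57.02 min

Step 1: For first-order: t = ln([cyclopropane]₀/[cyclopropane])/k
Step 2: t = ln(1.3/0.44)/0.019
Step 3: t = ln(2.955)/0.019
Step 4: t = 1.083/0.019 = 57.02 min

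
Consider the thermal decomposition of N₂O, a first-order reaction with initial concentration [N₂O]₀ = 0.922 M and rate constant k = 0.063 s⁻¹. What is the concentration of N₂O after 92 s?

0.002803 M

Step 1: For a first-order reaction: [N₂O] = [N₂O]₀ × e^(-kt)
Step 2: [N₂O] = 0.922 × e^(-0.063 × 92)
Step 3: [N₂O] = 0.922 × e^(-5.796)
Step 4: [N₂O] = 0.922 × 0.00303969 = 0.002803 M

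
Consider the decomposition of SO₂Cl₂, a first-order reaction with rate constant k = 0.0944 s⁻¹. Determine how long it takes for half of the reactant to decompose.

7.343 s

Step 1: For a first-order reaction, t₁/₂ = ln(2)/k
Step 2: t₁/₂ = ln(2)/0.0944
Step 3: t₁/₂ = 0.6931/0.0944 = 7.343 s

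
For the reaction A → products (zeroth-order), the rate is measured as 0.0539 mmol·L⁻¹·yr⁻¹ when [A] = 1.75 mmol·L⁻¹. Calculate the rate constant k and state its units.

0.0539 mmol·L⁻¹·yr⁻¹

Step 1: For a zeroth-order reaction, rate = k (independent of concentration).
Step 2: k = rate = 0.0539 mmol·L⁻¹·yr⁻¹.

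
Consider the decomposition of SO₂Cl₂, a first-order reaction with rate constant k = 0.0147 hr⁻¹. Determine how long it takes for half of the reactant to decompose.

47.15 hr

Step 1: For a first-order reaction, t₁/₂ = ln(2)/k
Step 2: t₁/₂ = ln(2)/0.0147
Step 3: t₁/₂ = 0.6931/0.0147 = 47.15 hr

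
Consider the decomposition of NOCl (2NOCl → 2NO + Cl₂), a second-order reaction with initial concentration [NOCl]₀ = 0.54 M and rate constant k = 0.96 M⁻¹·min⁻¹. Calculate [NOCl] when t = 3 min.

0.2113 M

Step 1: For a second-order reaction: 1/[NOCl] = 1/[NOCl]₀ + kt
Step 2: 1/[NOCl] = 1/0.54 + 0.96 × 3
Step 3: 1/[NOCl] = 1.852 + 2.88 = 4.732
Step 4: [NOCl] = 1/4.732 = 0.2113 M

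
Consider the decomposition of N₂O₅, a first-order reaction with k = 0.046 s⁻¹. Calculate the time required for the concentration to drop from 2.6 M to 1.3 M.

15.07 s

Step 1: For first-order: t = ln([N₂O₅]₀/[N₂O₅])/k
Step 2: t = ln(2.6/1.3)/0.046
Step 3: t = ln(2)/0.046
Step 4: t = 0.6931/0.046 = 15.07 s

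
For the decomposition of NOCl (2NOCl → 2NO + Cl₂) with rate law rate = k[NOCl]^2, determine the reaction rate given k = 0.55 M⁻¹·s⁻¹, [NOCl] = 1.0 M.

0.55 M/s

Step 1: Identify the rate law: rate = k[NOCl]^2
Step 2: Substitute values: rate = 0.55 × (1.0)^2
Step 3: Calculate: rate = 0.55 × 1 = 0.55 M/s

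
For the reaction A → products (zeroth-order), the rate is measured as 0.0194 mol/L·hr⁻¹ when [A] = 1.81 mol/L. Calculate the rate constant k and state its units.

0.0194 mol/L·hr⁻¹

Step 1: For a zeroth-order reaction, rate = k (independent of concentration).
Step 2: k = rate = 0.0194 mol/L·hr⁻¹.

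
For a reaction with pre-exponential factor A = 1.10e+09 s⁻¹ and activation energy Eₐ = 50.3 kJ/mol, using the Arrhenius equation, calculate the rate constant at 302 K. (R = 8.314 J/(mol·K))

2.19e+00 s⁻¹

Step 1: Use the Arrhenius equation: k = A × exp(-Eₐ/RT)
Step 2: Convert Eₐ to J/mol: 50.3 kJ/mol = 50300 J/mol
Step 3: Calculate the exponent: -Eₐ/(RT) = -50300/(8.314 × 302) = -20.03323
Step 4: k = 1.10e+09 × exp(-20.03323)
Step 5: k = 1.10e+09 × 1.99379e-09 = 2.1932e+00 s⁻¹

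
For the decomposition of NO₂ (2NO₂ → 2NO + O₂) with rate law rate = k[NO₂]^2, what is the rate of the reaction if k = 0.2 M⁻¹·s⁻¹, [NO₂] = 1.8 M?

0.648 M/s

Step 1: Identify the rate law: rate = k[NO₂]^2
Step 2: Substitute values: rate = 0.2 × (1.8)^2
Step 3: Calculate: rate = 0.2 × 3.24 = 0.648 M/s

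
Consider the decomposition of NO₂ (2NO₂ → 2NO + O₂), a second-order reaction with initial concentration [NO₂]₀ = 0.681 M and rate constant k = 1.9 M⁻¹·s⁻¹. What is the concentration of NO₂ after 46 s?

0.01125 M

Step 1: For a second-order reaction: 1/[NO₂] = 1/[NO₂]₀ + kt
Step 2: 1/[NO₂] = 1/0.681 + 1.9 × 46
Step 3: 1/[NO₂] = 1.468 + 87.4 = 88.87
Step 4: [NO₂] = 1/88.87 = 0.01125 M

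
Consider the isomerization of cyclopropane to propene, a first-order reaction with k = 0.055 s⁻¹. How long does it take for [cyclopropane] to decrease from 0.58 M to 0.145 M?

25.21 s

Step 1: For first-order: t = ln([cyclopropane]₀/[cyclopropane])/k
Step 2: t = ln(0.58/0.145)/0.055
Step 3: t = ln(4)/0.055
Step 4: t = 1.386/0.055 = 25.21 s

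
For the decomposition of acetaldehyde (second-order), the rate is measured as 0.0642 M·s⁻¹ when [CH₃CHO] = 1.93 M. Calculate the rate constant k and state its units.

0.01724 M⁻¹·s⁻¹

Step 1: rate = k[CH₃CHO]^2, so k = rate / [CH₃CHO]^2.
Step 2: k = 0.0642 / (1.93)^2 = 0.0642 / 3.725.
Step 3: k = 0.01724 M⁻¹·s⁻¹.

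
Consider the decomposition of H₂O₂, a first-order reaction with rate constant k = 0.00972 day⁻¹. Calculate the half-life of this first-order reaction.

71.31 day

Step 1: For a first-order reaction, t₁/₂ = ln(2)/k
Step 2: t₁/₂ = ln(2)/0.00972
Step 3: t₁/₂ = 0.6931/0.00972 = 71.31 day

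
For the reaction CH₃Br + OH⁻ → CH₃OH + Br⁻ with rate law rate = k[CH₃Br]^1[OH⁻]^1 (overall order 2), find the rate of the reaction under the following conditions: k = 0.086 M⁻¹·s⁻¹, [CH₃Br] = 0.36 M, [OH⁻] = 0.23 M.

0.007121 M/s

Step 1: The rate law is rate = k[CH₃Br]^1[OH⁻]^1, overall order = 1+1 = 2
Step 2: Substitute values: rate = 0.086 × (0.36)^1 × (0.23)^1
Step 3: rate = 0.086 × 0.36 × 0.23 = 0.0071208 M/s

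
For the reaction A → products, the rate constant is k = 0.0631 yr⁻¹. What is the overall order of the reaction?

first order (1)

Step 1: The units of k for an nth-order reaction are (concentration)^(1-n)·(time)⁻¹.
Step 2: Here k has units yr⁻¹, so the concentration exponent is 0.
Step 3: 1 - n = 0 ⇒ n = 1. The reaction is first order.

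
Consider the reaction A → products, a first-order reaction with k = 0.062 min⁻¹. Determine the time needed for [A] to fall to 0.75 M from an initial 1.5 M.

11.18 min

Step 1: For first-order: t = ln([A]₀/[A])/k
Step 2: t = ln(1.5/0.75)/0.062
Step 3: t = ln(2)/0.062
Step 4: t = 0.6931/0.062 = 11.18 min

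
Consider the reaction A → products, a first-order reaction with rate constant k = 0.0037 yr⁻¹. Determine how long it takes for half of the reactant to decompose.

187.3 yr

Step 1: For a first-order reaction, t₁/₂ = ln(2)/k
Step 2: t₁/₂ = ln(2)/0.0037
Step 3: t₁/₂ = 0.6931/0.0037 = 187.3 yr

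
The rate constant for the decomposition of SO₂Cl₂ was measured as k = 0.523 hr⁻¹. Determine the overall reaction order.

first order (1)

Step 1: The units of k for an nth-order reaction are (concentration)^(1-n)·(time)⁻¹.
Step 2: Here k has units hr⁻¹, so the concentration exponent is 0.
Step 3: 1 - n = 0 ⇒ n = 1. The reaction is first order.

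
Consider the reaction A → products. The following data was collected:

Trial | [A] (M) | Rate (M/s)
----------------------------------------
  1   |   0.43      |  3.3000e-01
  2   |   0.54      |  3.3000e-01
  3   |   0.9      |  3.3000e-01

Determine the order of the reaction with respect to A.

zeroth order (0)

Step 1: Compare trials - when concentration changes, rate stays constant.
Step 2: rate₂/rate₁ = 3.3000e-01/3.3000e-01 = 1
Step 3: [A]₂/[A]₁ = 0.54/0.43 = 1.256
Step 4: Since rate ratio ≈ (conc ratio)^0, the reaction is zeroth order.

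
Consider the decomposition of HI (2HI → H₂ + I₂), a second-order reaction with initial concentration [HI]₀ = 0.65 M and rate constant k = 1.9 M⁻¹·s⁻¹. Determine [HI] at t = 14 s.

0.03554 M

Step 1: For a second-order reaction: 1/[HI] = 1/[HI]₀ + kt
Step 2: 1/[HI] = 1/0.65 + 1.9 × 14
Step 3: 1/[HI] = 1.538 + 26.6 = 28.14
Step 4: [HI] = 1/28.14 = 0.03554 M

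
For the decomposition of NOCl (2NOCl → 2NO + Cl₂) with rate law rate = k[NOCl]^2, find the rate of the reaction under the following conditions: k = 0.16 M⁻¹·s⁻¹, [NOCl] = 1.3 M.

0.2704 M/s

Step 1: Identify the rate law: rate = k[NOCl]^2
Step 2: Substitute values: rate = 0.16 × (1.3)^2
Step 3: Calculate: rate = 0.16 × 1.69 = 0.2704 M/s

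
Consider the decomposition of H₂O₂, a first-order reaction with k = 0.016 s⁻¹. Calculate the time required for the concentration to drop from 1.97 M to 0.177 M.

150.6 s

Step 1: For first-order: t = ln([H₂O₂]₀/[H₂O₂])/k
Step 2: t = ln(1.97/0.177)/0.016
Step 3: t = ln(11.13)/0.016
Step 4: t = 2.41/0.016 = 150.6 s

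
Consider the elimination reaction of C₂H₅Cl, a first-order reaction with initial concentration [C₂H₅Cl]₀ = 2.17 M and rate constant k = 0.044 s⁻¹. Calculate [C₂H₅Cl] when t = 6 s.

1.667 M

Step 1: For a first-order reaction: [C₂H₅Cl] = [C₂H₅Cl]₀ × e^(-kt)
Step 2: [C₂H₅Cl] = 2.17 × e^(-0.044 × 6)
Step 3: [C₂H₅Cl] = 2.17 × e^(-0.264)
Step 4: [C₂H₅Cl] = 2.17 × 0.767974 = 1.667 M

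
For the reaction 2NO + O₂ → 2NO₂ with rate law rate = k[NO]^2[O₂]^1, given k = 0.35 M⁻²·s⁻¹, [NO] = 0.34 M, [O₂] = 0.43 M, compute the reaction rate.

0.0174 M/s

Step 1: The rate law is rate = k[NO]^2[O₂]^1
Step 2: Substitute: rate = 0.35 × (0.34)^2 × (0.43)^1
Step 3: rate = 0.35 × 0.1156 × 0.43 = 0.0173978 M/s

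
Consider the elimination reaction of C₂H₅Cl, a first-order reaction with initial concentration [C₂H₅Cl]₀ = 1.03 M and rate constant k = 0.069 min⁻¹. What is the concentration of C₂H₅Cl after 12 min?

0.45 M

Step 1: For a first-order reaction: [C₂H₅Cl] = [C₂H₅Cl]₀ × e^(-kt)
Step 2: [C₂H₅Cl] = 1.03 × e^(-0.069 × 12)
Step 3: [C₂H₅Cl] = 1.03 × e^(-0.828)
Step 4: [C₂H₅Cl] = 1.03 × 0.436922 = 0.45 M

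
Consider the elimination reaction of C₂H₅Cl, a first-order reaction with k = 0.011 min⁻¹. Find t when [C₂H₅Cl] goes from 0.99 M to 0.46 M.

69.68 min

Step 1: For first-order: t = ln([C₂H₅Cl]₀/[C₂H₅Cl])/k
Step 2: t = ln(0.99/0.46)/0.011
Step 3: t = ln(2.152)/0.011
Step 4: t = 0.7665/0.011 = 69.68 min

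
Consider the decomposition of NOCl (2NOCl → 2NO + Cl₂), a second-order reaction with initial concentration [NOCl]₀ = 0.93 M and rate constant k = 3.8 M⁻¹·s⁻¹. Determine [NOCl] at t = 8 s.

0.03177 M

Step 1: For a second-order reaction: 1/[NOCl] = 1/[NOCl]₀ + kt
Step 2: 1/[NOCl] = 1/0.93 + 3.8 × 8
Step 3: 1/[NOCl] = 1.075 + 30.4 = 31.48
Step 4: [NOCl] = 1/31.48 = 0.03177 M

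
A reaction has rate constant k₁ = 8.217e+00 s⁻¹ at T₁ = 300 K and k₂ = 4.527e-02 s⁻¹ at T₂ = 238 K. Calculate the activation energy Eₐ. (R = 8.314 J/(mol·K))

49.8 kJ/mol

Step 1: Use the two-temperature Arrhenius form: ln(k₂/k₁) = -Eₐ/R × (1/T₂ - 1/T₁)
Step 2: ln(k₂/k₁) = ln(4.527e-02/8.217e+00) = ln(0.00550931) = -5.20132
Step 3: 1/T₂ - 1/T₁ = 1/238 - 1/300 = 8.683473e-04 K⁻¹
Step 4: Eₐ = -R × ln(k₂/k₁) / (1/T₂ - 1/T₁) = -8.314 × -5.20132 / 8.683473e-04
Step 5: Eₐ = 4.9800e+04 J/mol = 49.8 kJ/mol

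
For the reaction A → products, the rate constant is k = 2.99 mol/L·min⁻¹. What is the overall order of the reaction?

zeroth order (0)

Step 1: The units of k for an nth-order reaction are (concentration)^(1-n)·(time)⁻¹.
Step 2: Here k has units mol/L·min⁻¹, so the concentration exponent is 1.
Step 3: 1 - n = 1 ⇒ n = 0. The reaction is zeroth order.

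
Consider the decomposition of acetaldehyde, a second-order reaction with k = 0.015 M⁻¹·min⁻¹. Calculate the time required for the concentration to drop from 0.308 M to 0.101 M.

443.6 min

Step 1: For second-order: t = (1/[CH₃CHO] - 1/[CH₃CHO]₀)/k
Step 2: t = (1/0.101 - 1/0.308)/0.015
Step 3: t = (9.901 - 3.247)/0.015
Step 4: t = 6.654/0.015 = 443.6 min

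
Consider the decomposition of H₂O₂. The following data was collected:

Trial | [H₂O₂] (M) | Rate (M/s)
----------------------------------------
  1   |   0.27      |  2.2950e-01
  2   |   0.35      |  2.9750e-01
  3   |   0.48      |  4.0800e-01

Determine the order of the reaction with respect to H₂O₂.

first order (1)

Step 1: Compare trials to find order n where rate₂/rate₁ = ([H₂O₂]₂/[H₂O₂]₁)^n
Step 2: rate₂/rate₁ = 2.9750e-01/2.2950e-01 = 1.296
Step 3: [H₂O₂]₂/[H₂O₂]₁ = 0.35/0.27 = 1.296
Step 4: n = ln(1.296)/ln(1.296) = 1.00 ≈ 1
Step 5: The reaction is first order in H₂O₂.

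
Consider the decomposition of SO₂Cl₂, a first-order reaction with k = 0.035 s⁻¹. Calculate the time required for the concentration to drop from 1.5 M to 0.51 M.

30.82 s

Step 1: For first-order: t = ln([SO₂Cl₂]₀/[SO₂Cl₂])/k
Step 2: t = ln(1.5/0.51)/0.035
Step 3: t = ln(2.941)/0.035
Step 4: t = 1.079/0.035 = 30.82 s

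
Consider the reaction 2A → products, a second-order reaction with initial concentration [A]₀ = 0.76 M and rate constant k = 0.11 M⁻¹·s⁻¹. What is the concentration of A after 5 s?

0.536 M

Step 1: For a second-order reaction: 1/[A] = 1/[A]₀ + kt
Step 2: 1/[A] = 1/0.76 + 0.11 × 5
Step 3: 1/[A] = 1.316 + 0.55 = 1.866
Step 4: [A] = 1/1.866 = 0.536 M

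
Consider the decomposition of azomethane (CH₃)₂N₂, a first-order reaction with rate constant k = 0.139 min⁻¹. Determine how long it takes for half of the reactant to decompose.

4.987 min

Step 1: For a first-order reaction, t₁/₂ = ln(2)/k
Step 2: t₁/₂ = ln(2)/0.139
Step 3: t₁/₂ = 0.6931/0.139 = 4.987 min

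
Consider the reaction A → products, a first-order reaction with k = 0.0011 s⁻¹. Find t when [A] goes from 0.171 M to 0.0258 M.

1719 s

Step 1: For first-order: t = ln([A]₀/[A])/k
Step 2: t = ln(0.171/0.0258)/0.0011
Step 3: t = ln(6.628)/0.0011
Step 4: t = 1.891/0.0011 = 1719 s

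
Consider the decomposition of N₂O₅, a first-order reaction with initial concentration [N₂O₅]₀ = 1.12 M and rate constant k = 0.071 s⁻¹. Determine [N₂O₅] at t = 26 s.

0.1768 M

Step 1: For a first-order reaction: [N₂O₅] = [N₂O₅]₀ × e^(-kt)
Step 2: [N₂O₅] = 1.12 × e^(-0.071 × 26)
Step 3: [N₂O₅] = 1.12 × e^(-1.846)
Step 4: [N₂O₅] = 1.12 × 0.157867 = 0.1768 M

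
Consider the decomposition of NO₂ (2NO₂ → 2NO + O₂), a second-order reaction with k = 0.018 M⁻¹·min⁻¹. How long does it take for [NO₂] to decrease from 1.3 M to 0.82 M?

25.02 min

Step 1: For second-order: t = (1/[NO₂] - 1/[NO₂]₀)/k
Step 2: t = (1/0.82 - 1/1.3)/0.018
Step 3: t = (1.22 - 0.7692)/0.018
Step 4: t = 0.4503/0.018 = 25.02 min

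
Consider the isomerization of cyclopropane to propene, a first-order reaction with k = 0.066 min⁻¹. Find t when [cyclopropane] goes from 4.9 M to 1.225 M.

21 min

Step 1: For first-order: t = ln([cyclopropane]₀/[cyclopropane])/k
Step 2: t = ln(4.9/1.225)/0.066
Step 3: t = ln(4)/0.066
Step 4: t = 1.386/0.066 = 21 min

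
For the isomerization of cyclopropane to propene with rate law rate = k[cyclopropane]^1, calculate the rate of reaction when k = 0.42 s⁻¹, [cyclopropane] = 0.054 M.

0.02268 M/s

Step 1: Identify the rate law: rate = k[cyclopropane]^1
Step 2: Substitute values: rate = 0.42 × (0.054)^1
Step 3: Calculate: rate = 0.42 × 0.054 = 0.02268 M/s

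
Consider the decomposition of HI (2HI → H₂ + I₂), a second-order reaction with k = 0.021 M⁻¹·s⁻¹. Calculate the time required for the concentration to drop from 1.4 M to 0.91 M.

18.32 s

Step 1: For second-order: t = (1/[HI] - 1/[HI]₀)/k
Step 2: t = (1/0.91 - 1/1.4)/0.021
Step 3: t = (1.099 - 0.7143)/0.021
Step 4: t = 0.3846/0.021 = 18.32 s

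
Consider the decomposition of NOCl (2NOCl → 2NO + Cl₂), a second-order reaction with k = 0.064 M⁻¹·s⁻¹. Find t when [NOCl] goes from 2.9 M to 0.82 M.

13.67 s

Step 1: For second-order: t = (1/[NOCl] - 1/[NOCl]₀)/k
Step 2: t = (1/0.82 - 1/2.9)/0.064
Step 3: t = (1.22 - 0.3448)/0.064
Step 4: t = 0.8747/0.064 = 13.67 s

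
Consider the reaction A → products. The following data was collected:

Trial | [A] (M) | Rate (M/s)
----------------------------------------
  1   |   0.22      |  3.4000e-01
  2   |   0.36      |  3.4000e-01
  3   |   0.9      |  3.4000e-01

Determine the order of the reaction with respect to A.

zeroth order (0)

Step 1: Compare trials - when concentration changes, rate stays constant.
Step 2: rate₂/rate₁ = 3.4000e-01/3.4000e-01 = 1
Step 3: [A]₂/[A]₁ = 0.36/0.22 = 1.636
Step 4: Since rate ratio ≈ (conc ratio)^0, the reaction is zeroth order.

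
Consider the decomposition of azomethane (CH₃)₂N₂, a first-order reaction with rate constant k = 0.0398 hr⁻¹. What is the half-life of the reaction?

17.42 hr

Step 1: For a first-order reaction, t₁/₂ = ln(2)/k
Step 2: t₁/₂ = ln(2)/0.0398
Step 3: t₁/₂ = 0.6931/0.0398 = 17.42 hr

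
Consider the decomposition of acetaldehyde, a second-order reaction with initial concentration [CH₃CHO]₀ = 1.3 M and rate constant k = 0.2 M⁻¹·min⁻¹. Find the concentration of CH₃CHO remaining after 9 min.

0.3892 M

Step 1: For a second-order reaction: 1/[CH₃CHO] = 1/[CH₃CHO]₀ + kt
Step 2: 1/[CH₃CHO] = 1/1.3 + 0.2 × 9
Step 3: 1/[CH₃CHO] = 0.7692 + 1.8 = 2.569
Step 4: [CH₃CHO] = 1/2.569 = 0.3892 M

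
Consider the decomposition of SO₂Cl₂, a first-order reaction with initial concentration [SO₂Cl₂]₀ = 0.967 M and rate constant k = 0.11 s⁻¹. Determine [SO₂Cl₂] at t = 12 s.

0.2583 M

Step 1: For a first-order reaction: [SO₂Cl₂] = [SO₂Cl₂]₀ × e^(-kt)
Step 2: [SO₂Cl₂] = 0.967 × e^(-0.11 × 12)
Step 3: [SO₂Cl₂] = 0.967 × e^(-1.32)
Step 4: [SO₂Cl₂] = 0.967 × 0.267135 = 0.2583 M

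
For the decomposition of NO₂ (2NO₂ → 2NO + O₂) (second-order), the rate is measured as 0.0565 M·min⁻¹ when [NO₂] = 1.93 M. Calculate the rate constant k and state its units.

0.01517 M⁻¹·min⁻¹

Step 1: rate = k[NO₂]^2, so k = rate / [NO₂]^2.
Step 2: k = 0.0565 / (1.93)^2 = 0.0565 / 3.725.
Step 3: k = 0.01517 M⁻¹·min⁻¹.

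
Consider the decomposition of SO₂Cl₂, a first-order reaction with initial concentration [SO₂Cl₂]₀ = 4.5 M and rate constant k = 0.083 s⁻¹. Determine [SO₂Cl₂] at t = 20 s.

0.8556 M

Step 1: For a first-order reaction: [SO₂Cl₂] = [SO₂Cl₂]₀ × e^(-kt)
Step 2: [SO₂Cl₂] = 4.5 × e^(-0.083 × 20)
Step 3: [SO₂Cl₂] = 4.5 × e^(-1.66)
Step 4: [SO₂Cl₂] = 4.5 × 0.190139 = 0.8556 M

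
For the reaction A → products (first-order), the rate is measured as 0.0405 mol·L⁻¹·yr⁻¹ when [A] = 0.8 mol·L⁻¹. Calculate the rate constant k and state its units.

0.05062 yr⁻¹

Step 1: rate = k[A]^1, so k = rate / [A]^1.
Step 2: k = 0.0405 / (0.8)^1 = 0.0405 / 0.8.
Step 3: k = 0.05062 yr⁻¹.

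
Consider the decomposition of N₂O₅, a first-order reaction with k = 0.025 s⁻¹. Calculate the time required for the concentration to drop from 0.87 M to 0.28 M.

45.35 s

Step 1: For first-order: t = ln([N₂O₅]₀/[N₂O₅])/k
Step 2: t = ln(0.87/0.28)/0.025
Step 3: t = ln(3.107)/0.025
Step 4: t = 1.134/0.025 = 45.35 s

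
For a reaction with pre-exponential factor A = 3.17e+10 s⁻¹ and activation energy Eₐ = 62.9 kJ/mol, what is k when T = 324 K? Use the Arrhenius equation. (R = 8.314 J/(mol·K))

2.29e+00 s⁻¹

Step 1: Use the Arrhenius equation: k = A × exp(-Eₐ/RT)
Step 2: Convert Eₐ to J/mol: 62.9 kJ/mol = 62900 J/mol
Step 3: Calculate the exponent: -Eₐ/(RT) = -62900/(8.314 × 324) = -23.35047
Step 4: k = 3.17e+10 × exp(-23.35047)
Step 5: k = 3.17e+10 × 7.22803e-11 = 2.2913e+00 s⁻¹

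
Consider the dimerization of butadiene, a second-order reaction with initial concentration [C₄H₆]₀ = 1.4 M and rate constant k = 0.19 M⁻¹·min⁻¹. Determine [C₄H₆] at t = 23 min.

0.1967 M

Step 1: For a second-order reaction: 1/[C₄H₆] = 1/[C₄H₆]₀ + kt
Step 2: 1/[C₄H₆] = 1/1.4 + 0.19 × 23
Step 3: 1/[C₄H₆] = 0.7143 + 4.37 = 5.084
Step 4: [C₄H₆] = 1/5.084 = 0.1967 M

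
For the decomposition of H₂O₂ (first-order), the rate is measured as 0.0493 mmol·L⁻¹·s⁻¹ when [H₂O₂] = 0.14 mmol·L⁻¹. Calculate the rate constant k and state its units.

0.3521 s⁻¹

Step 1: rate = k[H₂O₂]^1, so k = rate / [H₂O₂]^1.
Step 2: k = 0.0493 / (0.14)^1 = 0.0493 / 0.14.
Step 3: k = 0.3521 s⁻¹.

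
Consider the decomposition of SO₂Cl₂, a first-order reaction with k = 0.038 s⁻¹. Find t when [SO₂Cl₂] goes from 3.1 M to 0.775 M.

36.48 s

Step 1: For first-order: t = ln([SO₂Cl₂]₀/[SO₂Cl₂])/k
Step 2: t = ln(3.1/0.775)/0.038
Step 3: t = ln(4)/0.038
Step 4: t = 1.386/0.038 = 36.48 s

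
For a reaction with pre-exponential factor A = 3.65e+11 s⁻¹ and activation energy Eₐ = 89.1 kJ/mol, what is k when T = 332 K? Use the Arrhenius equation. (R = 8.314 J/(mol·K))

3.49e-03 s⁻¹

Step 1: Use the Arrhenius equation: k = A × exp(-Eₐ/RT)
Step 2: Convert Eₐ to J/mol: 89.1 kJ/mol = 89100 J/mol
Step 3: Calculate the exponent: -Eₐ/(RT) = -89100/(8.314 × 332) = -32.27971
Step 4: k = 3.65e+11 × exp(-32.27971)
Step 5: k = 3.65e+11 × 9.57415e-15 = 3.4946e-03 s⁻¹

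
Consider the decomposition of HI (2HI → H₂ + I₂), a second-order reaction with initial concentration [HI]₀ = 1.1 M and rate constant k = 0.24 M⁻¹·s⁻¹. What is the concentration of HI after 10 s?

0.3022 M

Step 1: For a second-order reaction: 1/[HI] = 1/[HI]₀ + kt
Step 2: 1/[HI] = 1/1.1 + 0.24 × 10
Step 3: 1/[HI] = 0.9091 + 2.4 = 3.309
Step 4: [HI] = 1/3.309 = 0.3022 M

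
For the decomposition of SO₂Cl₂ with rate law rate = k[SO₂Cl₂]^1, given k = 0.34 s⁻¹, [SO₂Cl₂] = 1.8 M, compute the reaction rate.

0.612 M/s

Step 1: Identify the rate law: rate = k[SO₂Cl₂]^1
Step 2: Substitute values: rate = 0.34 × (1.8)^1
Step 3: Calculate: rate = 0.34 × 1.8 = 0.612 M/s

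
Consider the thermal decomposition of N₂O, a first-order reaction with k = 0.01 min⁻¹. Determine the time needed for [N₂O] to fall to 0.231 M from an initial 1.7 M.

199.6 min

Step 1: For first-order: t = ln([N₂O]₀/[N₂O])/k
Step 2: t = ln(1.7/0.231)/0.01
Step 3: t = ln(7.359)/0.01
Step 4: t = 1.996/0.01 = 199.6 min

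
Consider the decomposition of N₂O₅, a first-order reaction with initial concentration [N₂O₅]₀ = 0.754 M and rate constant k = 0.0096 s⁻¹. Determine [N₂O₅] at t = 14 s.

0.6592 M

Step 1: For a first-order reaction: [N₂O₅] = [N₂O₅]₀ × e^(-kt)
Step 2: [N₂O₅] = 0.754 × e^(-0.0096 × 14)
Step 3: [N₂O₅] = 0.754 × e^(-0.1344)
Step 4: [N₂O₅] = 0.754 × 0.87424 = 0.6592 M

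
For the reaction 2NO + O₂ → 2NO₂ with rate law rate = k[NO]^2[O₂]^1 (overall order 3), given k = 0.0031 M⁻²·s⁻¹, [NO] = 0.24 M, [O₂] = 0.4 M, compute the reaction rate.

7.142e-05 M/s

Step 1: The rate law is rate = k[NO]^2[O₂]^1, overall order = 2+1 = 3
Step 2: Substitute values: rate = 0.0031 × (0.24)^2 × (0.4)^1
Step 3: rate = 0.0031 × 0.0576 × 0.4 = 7.1424e-05 M/s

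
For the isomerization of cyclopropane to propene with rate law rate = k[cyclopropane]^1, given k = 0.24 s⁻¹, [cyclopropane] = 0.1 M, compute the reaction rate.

0.024 M/s

Step 1: Identify the rate law: rate = k[cyclopropane]^1
Step 2: Substitute values: rate = 0.24 × (0.1)^1
Step 3: Calculate: rate = 0.24 × 0.1 = 0.024 M/s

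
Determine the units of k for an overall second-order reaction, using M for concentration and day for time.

M⁻¹·day⁻¹

Step 1: For overall order n, rate = k × (concentration)^n.
Step 2: Rate has units M·day⁻¹; concentration term has units M^2.
Step 3: k = rate / (concentration)^n, so units of k = M^(1-2)·day⁻¹ = M⁻¹·day⁻¹.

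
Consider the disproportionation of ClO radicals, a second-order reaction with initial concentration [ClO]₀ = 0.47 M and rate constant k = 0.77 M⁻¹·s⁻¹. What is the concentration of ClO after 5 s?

0.1673 M

Step 1: For a second-order reaction: 1/[ClO] = 1/[ClO]₀ + kt
Step 2: 1/[ClO] = 1/0.47 + 0.77 × 5
Step 3: 1/[ClO] = 2.128 + 3.85 = 5.978
Step 4: [ClO] = 1/5.978 = 0.1673 M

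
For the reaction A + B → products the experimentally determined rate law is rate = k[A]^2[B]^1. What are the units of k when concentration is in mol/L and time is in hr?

(mol/L)⁻²·hr⁻¹

Step 1: Overall order = 2 + 1 = 3.
Step 2: rate has units mol/L·hr⁻¹; [A]^2[B]^1 has units (mol/L)^3.
Step 3: k = rate/([A]^2[B]^1), so units of k = (mol/L)^(1-3)·hr⁻¹ = (mol/L)⁻²·hr⁻¹.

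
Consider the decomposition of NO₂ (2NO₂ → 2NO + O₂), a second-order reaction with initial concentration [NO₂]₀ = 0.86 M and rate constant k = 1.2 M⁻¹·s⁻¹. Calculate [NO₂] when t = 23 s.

0.03477 M

Step 1: For a second-order reaction: 1/[NO₂] = 1/[NO₂]₀ + kt
Step 2: 1/[NO₂] = 1/0.86 + 1.2 × 23
Step 3: 1/[NO₂] = 1.163 + 27.6 = 28.76
Step 4: [NO₂] = 1/28.76 = 0.03477 M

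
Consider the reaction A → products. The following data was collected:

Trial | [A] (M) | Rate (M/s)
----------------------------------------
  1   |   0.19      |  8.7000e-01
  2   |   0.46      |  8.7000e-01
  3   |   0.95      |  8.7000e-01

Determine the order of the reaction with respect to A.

zeroth order (0)

Step 1: Compare trials - when concentration changes, rate stays constant.
Step 2: rate₂/rate₁ = 8.7000e-01/8.7000e-01 = 1
Step 3: [A]₂/[A]₁ = 0.46/0.19 = 2.421
Step 4: Since rate ratio ≈ (conc ratio)^0, the reaction is zeroth order.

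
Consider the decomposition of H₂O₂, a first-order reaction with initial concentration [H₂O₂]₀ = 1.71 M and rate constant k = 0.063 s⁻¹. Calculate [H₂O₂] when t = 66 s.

0.02674 M

Step 1: For a first-order reaction: [H₂O₂] = [H₂O₂]₀ × e^(-kt)
Step 2: [H₂O₂] = 1.71 × e^(-0.063 × 66)
Step 3: [H₂O₂] = 1.71 × e^(-4.158)
Step 4: [H₂O₂] = 1.71 × 0.0156388 = 0.02674 M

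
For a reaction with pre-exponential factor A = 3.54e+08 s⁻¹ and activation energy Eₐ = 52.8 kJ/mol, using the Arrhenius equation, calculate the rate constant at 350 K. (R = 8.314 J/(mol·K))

4.66e+00 s⁻¹

Step 1: Use the Arrhenius equation: k = A × exp(-Eₐ/RT)
Step 2: Convert Eₐ to J/mol: 52.8 kJ/mol = 52800 J/mol
Step 3: Calculate the exponent: -Eₐ/(RT) = -52800/(8.314 × 350) = -18.14495
Step 4: k = 3.54e+08 × exp(-18.14495)
Step 5: k = 3.54e+08 × 1.31749e-08 = 4.6639e+00 s⁻¹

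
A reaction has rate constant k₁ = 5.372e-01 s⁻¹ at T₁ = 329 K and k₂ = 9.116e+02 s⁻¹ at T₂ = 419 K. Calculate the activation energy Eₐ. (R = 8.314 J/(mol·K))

94.7 kJ/mol

Step 1: Use the two-temperature Arrhenius form: ln(k₂/k₁) = -Eₐ/R × (1/T₂ - 1/T₁)
Step 2: ln(k₂/k₁) = ln(9.116e+02/5.372e-01) = ln(1696.95) = 7.43659
Step 3: 1/T₂ - 1/T₁ = 1/419 - 1/329 = -6.528788e-04 K⁻¹
Step 4: Eₐ = -R × ln(k₂/k₁) / (1/T₂ - 1/T₁) = -8.314 × 7.43659 / -6.528788e-04
Step 5: Eₐ = 9.4700e+04 J/mol = 94.7 kJ/mol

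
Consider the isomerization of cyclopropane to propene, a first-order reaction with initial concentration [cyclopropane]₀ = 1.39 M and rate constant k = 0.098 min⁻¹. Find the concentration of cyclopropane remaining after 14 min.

0.3525 M

Step 1: For a first-order reaction: [cyclopropane] = [cyclopropane]₀ × e^(-kt)
Step 2: [cyclopropane] = 1.39 × e^(-0.098 × 14)
Step 3: [cyclopropane] = 1.39 × e^(-1.372)
Step 4: [cyclopropane] = 1.39 × 0.253599 = 0.3525 M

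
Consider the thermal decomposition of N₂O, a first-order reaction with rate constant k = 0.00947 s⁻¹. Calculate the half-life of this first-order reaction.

73.19 s

Step 1: For a first-order reaction, t₁/₂ = ln(2)/k
Step 2: t₁/₂ = ln(2)/0.00947
Step 3: t₁/₂ = 0.6931/0.00947 = 73.19 s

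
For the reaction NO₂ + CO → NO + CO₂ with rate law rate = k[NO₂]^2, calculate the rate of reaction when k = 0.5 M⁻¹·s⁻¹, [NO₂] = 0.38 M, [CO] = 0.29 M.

0.0722 M/s

Step 1: The rate law is rate = k[NO₂]^2
Step 2: Note that the rate does not depend on [CO] (zero order in CO).
Step 3: rate = 0.5 × (0.38)^2 = 0.0722 M/s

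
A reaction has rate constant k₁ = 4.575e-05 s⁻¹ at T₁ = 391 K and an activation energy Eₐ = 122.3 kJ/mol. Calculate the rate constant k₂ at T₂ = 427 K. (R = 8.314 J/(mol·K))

1.091e-03 s⁻¹

Step 1: Use the two-temperature Arrhenius form: ln(k₂/k₁) = -Eₐ/R × (1/T₂ - 1/T₁)
Step 2: Convert Eₐ to J/mol: 122.3 kJ/mol = 122300 J/mol
Step 3: 1/T₂ - 1/T₁ = 1/427 - 1/391 = -2.156244e-04 K⁻¹
Step 4: ln(k₂/k₁) = -122300/8.314 × -2.156244e-04 = 3.17186
Step 5: k₂ = k₁ × exp(3.17186) = 4.575e-05 × 2.38518e+01 = 1.091e-03 s⁻¹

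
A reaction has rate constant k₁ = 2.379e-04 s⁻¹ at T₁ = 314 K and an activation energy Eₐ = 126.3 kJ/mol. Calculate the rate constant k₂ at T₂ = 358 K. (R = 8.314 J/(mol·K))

9.094e-02 s⁻¹

Step 1: Use the two-temperature Arrhenius form: ln(k₂/k₁) = -Eₐ/R × (1/T₂ - 1/T₁)
Step 2: Convert Eₐ to J/mol: 126.3 kJ/mol = 126300 J/mol
Step 3: 1/T₂ - 1/T₁ = 1/358 - 1/314 = -3.914173e-04 K⁻¹
Step 4: ln(k₂/k₁) = -126300/8.314 × -3.914173e-04 = 5.94612
Step 5: k₂ = k₁ × exp(5.94612) = 2.379e-04 × 3.82267e+02 = 9.094e-02 s⁻¹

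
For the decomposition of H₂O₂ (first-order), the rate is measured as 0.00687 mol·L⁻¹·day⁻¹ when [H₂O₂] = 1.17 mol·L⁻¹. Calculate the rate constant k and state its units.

0.005872 day⁻¹

Step 1: rate = k[H₂O₂]^1, so k = rate / [H₂O₂]^1.
Step 2: k = 0.00687 / (1.17)^1 = 0.00687 / 1.17.
Step 3: k = 0.005872 day⁻¹.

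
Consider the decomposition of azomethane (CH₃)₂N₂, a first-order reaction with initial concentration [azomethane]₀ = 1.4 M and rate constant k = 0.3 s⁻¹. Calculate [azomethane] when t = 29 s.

0.0002332 M

Step 1: For a first-order reaction: [azomethane] = [azomethane]₀ × e^(-kt)
Step 2: [azomethane] = 1.4 × e^(-0.3 × 29)
Step 3: [azomethane] = 1.4 × e^(-8.7)
Step 4: [azomethane] = 1.4 × 0.000166586 = 0.0002332 M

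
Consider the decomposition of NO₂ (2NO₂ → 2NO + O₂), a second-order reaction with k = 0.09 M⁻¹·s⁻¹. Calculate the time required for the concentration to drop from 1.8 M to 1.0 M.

4.938 s

Step 1: For second-order: t = (1/[NO₂] - 1/[NO₂]₀)/k
Step 2: t = (1/1.0 - 1/1.8)/0.09
Step 3: t = (1 - 0.5556)/0.09
Step 4: t = 0.4444/0.09 = 4.938 s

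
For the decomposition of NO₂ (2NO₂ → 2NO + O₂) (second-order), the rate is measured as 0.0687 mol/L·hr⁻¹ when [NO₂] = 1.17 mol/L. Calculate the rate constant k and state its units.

0.05019 (mol/L)⁻¹·hr⁻¹

Step 1: rate = k[NO₂]^2, so k = rate / [NO₂]^2.
Step 2: k = 0.0687 / (1.17)^2 = 0.0687 / 1.369.
Step 3: k = 0.05019 (mol/L)⁻¹·hr⁻¹.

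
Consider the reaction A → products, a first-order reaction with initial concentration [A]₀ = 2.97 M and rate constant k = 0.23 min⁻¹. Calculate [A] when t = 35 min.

0.0009477 M

Step 1: For a first-order reaction: [A] = [A]₀ × e^(-kt)
Step 2: [A] = 2.97 × e^(-0.23 × 35)
Step 3: [A] = 2.97 × e^(-8.05)
Step 4: [A] = 2.97 × 0.000319102 = 0.0009477 M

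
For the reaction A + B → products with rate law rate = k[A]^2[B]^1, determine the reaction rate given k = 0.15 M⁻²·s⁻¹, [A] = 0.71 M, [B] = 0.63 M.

0.04764 M/s

Step 1: The rate law is rate = k[A]^2[B]^1
Step 2: Substitute: rate = 0.15 × (0.71)^2 × (0.63)^1
Step 3: rate = 0.15 × 0.5041 × 0.63 = 0.0476375 M/s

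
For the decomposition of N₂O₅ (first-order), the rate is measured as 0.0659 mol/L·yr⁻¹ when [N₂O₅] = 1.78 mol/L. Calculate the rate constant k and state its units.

0.03702 yr⁻¹

Step 1: rate = k[N₂O₅]^1, so k = rate / [N₂O₅]^1.
Step 2: k = 0.0659 / (1.78)^1 = 0.0659 / 1.78.
Step 3: k = 0.03702 yr⁻¹.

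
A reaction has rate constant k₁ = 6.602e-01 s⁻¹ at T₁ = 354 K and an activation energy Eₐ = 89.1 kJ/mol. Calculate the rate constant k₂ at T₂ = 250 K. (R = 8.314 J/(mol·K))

2.240e-06 s⁻¹

Step 1: Use the two-temperature Arrhenius form: ln(k₂/k₁) = -Eₐ/R × (1/T₂ - 1/T₁)
Step 2: Convert Eₐ to J/mol: 89.1 kJ/mol = 89100 J/mol
Step 3: 1/T₂ - 1/T₁ = 1/250 - 1/354 = 1.175141e-03 K⁻¹
Step 4: ln(k₂/k₁) = -89100/8.314 × 1.175141e-03 = -12.59383
Step 5: k₂ = k₁ × exp(-12.59383) = 6.602e-01 × 3.39288e-06 = 2.240e-06 s⁻¹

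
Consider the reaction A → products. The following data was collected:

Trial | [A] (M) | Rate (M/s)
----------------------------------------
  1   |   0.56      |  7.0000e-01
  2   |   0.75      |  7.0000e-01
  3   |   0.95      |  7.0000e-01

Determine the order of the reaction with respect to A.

zeroth order (0)

Step 1: Compare trials - when concentration changes, rate stays constant.
Step 2: rate₂/rate₁ = 7.0000e-01/7.0000e-01 = 1
Step 3: [A]₂/[A]₁ = 0.75/0.56 = 1.339
Step 4: Since rate ratio ≈ (conc ratio)^0, the reaction is zeroth order.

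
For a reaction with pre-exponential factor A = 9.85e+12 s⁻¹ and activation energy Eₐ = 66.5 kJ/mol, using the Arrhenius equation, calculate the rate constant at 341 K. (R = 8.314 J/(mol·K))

6.41e+02 s⁻¹

Step 1: Use the Arrhenius equation: k = A × exp(-Eₐ/RT)
Step 2: Convert Eₐ to J/mol: 66.5 kJ/mol = 66500 J/mol
Step 3: Calculate the exponent: -Eₐ/(RT) = -66500/(8.314 × 341) = -23.45618
Step 4: k = 9.85e+12 × exp(-23.45618)
Step 5: k = 9.85e+12 × 6.50295e-11 = 6.4054e+02 s⁻¹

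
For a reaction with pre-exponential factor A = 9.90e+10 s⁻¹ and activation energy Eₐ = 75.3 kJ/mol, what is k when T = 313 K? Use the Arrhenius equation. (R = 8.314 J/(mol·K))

2.68e-02 s⁻¹

Step 1: Use the Arrhenius equation: k = A × exp(-Eₐ/RT)
Step 2: Convert Eₐ to J/mol: 75.3 kJ/mol = 75300 J/mol
Step 3: Calculate the exponent: -Eₐ/(RT) = -75300/(8.314 × 313) = -28.93614
Step 4: k = 9.90e+10 × exp(-28.93614)
Step 5: k = 9.90e+10 × 2.71140e-13 = 2.6843e-02 s⁻¹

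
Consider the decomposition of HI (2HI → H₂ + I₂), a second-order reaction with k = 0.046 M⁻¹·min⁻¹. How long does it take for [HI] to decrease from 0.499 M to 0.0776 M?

236.6 min

Step 1: For second-order: t = (1/[HI] - 1/[HI]₀)/k
Step 2: t = (1/0.0776 - 1/0.499)/0.046
Step 3: t = (12.89 - 2.004)/0.046
Step 4: t = 10.88/0.046 = 236.6 min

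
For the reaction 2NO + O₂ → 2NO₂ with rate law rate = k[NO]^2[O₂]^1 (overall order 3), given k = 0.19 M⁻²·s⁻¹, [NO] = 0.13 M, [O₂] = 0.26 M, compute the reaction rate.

0.0008349 M/s

Step 1: The rate law is rate = k[NO]^2[O₂]^1, overall order = 2+1 = 3
Step 2: Substitute values: rate = 0.19 × (0.13)^2 × (0.26)^1
Step 3: rate = 0.19 × 0.0169 × 0.26 = 0.00083486 M/s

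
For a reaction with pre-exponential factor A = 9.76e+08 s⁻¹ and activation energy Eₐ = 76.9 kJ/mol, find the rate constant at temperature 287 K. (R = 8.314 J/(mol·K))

9.84e-06 s⁻¹

Step 1: Use the Arrhenius equation: k = A × exp(-Eₐ/RT)
Step 2: Convert Eₐ to J/mol: 76.9 kJ/mol = 76900 J/mol
Step 3: Calculate the exponent: -Eₐ/(RT) = -76900/(8.314 × 287) = -32.22808
Step 4: k = 9.76e+08 × exp(-32.22808)
Step 5: k = 9.76e+08 × 1.00814e-14 = 9.8394e-06 s⁻¹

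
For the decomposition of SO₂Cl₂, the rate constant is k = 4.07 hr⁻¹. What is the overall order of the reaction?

first order (1)

Step 1: The units of k for an nth-order reaction are (concentration)^(1-n)·(time)⁻¹.
Step 2: Here k has units hr⁻¹, so the concentration exponent is 0.
Step 3: 1 - n = 0 ⇒ n = 1. The reaction is first order.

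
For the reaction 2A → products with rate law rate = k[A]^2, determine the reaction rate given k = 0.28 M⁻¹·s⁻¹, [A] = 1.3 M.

0.4732 M/s

Step 1: Identify the rate law: rate = k[A]^2
Step 2: Substitute values: rate = 0.28 × (1.3)^2
Step 3: Calculate: rate = 0.28 × 1.69 = 0.4732 M/s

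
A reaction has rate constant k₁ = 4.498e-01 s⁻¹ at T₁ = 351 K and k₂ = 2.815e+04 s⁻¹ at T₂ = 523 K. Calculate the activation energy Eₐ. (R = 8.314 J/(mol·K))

98.0 kJ/mol

Step 1: Use the two-temperature Arrhenius form: ln(k₂/k₁) = -Eₐ/R × (1/T₂ - 1/T₁)
Step 2: ln(k₂/k₁) = ln(2.815e+04/4.498e-01) = ln(62583.4) = 11.0443
Step 3: 1/T₂ - 1/T₁ = 1/523 - 1/351 = -9.369570e-04 K⁻¹
Step 4: Eₐ = -R × ln(k₂/k₁) / (1/T₂ - 1/T₁) = -8.314 × 11.0443 / -9.369570e-04
Step 5: Eₐ = 9.8000e+04 J/mol = 98.0 kJ/mol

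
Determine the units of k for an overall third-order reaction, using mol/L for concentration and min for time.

(mol/L)⁻²·min⁻¹

Step 1: For overall order n, rate = k × (concentration)^n.
Step 2: Rate has units mol/L·min⁻¹; concentration term has units (mol/L)^3.
Step 3: k = rate / (concentration)^n, so units of k = (mol/L)^(1-3)·min⁻¹ = (mol/L)⁻²·min⁻¹.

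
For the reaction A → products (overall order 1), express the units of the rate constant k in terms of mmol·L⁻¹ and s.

s⁻¹

Step 1: For overall order n, rate = k × (concentration)^n.
Step 2: Rate has units mmol·L⁻¹·s⁻¹; concentration term has units (mmol·L⁻¹)^1.
Step 3: k = rate / (concentration)^n, so units of k = (mmol·L⁻¹)^(1-1)·s⁻¹ = s⁻¹.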